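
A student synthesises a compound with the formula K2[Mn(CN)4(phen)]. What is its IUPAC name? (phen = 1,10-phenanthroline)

The 2 potassium counter-ions carry a total charge of +2, so each complex ion is 2−.
Ligand charges: 1×1,10-phenanthroline (neutral), 4×cyano (-1 each); total -4. So Mn + (-4) = 2−, giving Mn = +2.
Ligands are named alphabetically: cyano before phenanthroline.
The complex ion is anionic, so manganese takes the -ate form manganate(II).

potassium tetracyano(1,10-phenanthroline)manganate(II)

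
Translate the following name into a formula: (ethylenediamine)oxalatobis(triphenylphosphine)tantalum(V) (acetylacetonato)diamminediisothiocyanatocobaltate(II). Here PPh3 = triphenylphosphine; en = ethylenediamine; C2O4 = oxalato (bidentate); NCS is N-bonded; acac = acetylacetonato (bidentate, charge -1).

Cation [Ta…]: ligand charges -2, Ta(V) ⇒ ion charge 3+.
Anion [Co…]: ligand charges -3, Co(II) ⇒ ion charge 1−.
One 3+ cation requires 3 of the 1− anion.

[Ta(C2O4)(en)(PPh3)2][Co(acac)(NCS)2(NH3)2]3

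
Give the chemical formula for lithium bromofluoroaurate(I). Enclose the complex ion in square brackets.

Ligands: 1 bromo (Br, -1), 1 fluoro (F, -1). Ligand charge sum = -2.
Charge balance with lithium (+1) requires 1 complex ion per 1 lithium.

Li[AuBrF]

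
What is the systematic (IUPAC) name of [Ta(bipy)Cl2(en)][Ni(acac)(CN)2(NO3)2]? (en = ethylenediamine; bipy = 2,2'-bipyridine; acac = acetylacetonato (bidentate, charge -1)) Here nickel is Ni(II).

Both ions are complex: the cation is named first with the plain metal name, the anion second with the -ate form; each ion's ligands are alphabetised independently.
Ni is given as +2; the anion's ligand charges sum to -5, so the complex anion is 3−.
A 1:1 salt means the cation carries the equal and opposite charge, 3+.
Cation: ligand charges sum to -2; for the ion to be 3+, Ta = +5.

(2,2'-bipyridine)dichloro(ethylenediamine)tantalum(V) (acetylacetonato)dicyanodinitratonickelate(II)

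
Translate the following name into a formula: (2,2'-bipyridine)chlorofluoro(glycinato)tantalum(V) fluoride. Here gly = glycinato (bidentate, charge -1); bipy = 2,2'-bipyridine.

[Ta(bipy)ClF(gly)]F2

Ligands: 1 chloro (Cl, -1), 1 glycinato (gly, -1), 1 fluoro (F, -1), 1 2,2'-bipyridine (bipy, neutral). Ligand charge sum = -3.
With Ta in oxidation state +5, the complex ion is [Ta...]^2+.
Charge balance with fluoride (-1) requires 1 complex ion per 2 fluoride.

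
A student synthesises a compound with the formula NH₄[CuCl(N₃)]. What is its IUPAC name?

The 1 ammonium counter-ion carries a total charge of +1, so each complex ion is 1−.
Ligand charges: 1×azido (-1 each), 1×chloro (-1 each); total -2. So Cu + (-2) = 1−, giving Cu = +1.
The complex ion is anionic, so copper takes the -ate form cuprate(I).

ammonium azidochlorocuprate(I)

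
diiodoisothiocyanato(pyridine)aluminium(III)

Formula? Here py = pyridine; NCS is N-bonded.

Ligands: 1 pyridine (py, neutral), 1 isothiocyanato (NCS, -1), 2 iodo (I, -1). Ligand charge sum = -3.
With Al in oxidation state +3, the complex ion is [Al...].

[AlI2(NCS)(py)]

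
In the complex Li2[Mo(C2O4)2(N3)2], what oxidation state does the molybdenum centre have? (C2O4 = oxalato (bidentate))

+4

2 lithium outside the brackets (+1 each) → the complex ion is 2−.
Ligand charges: 2×N3 = -2; 2×C2O4 = -4; sum -6.
Mo + (-6) = 2− ⇒ Mo is +4.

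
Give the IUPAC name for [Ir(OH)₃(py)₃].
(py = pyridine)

There is no counter-ion, so the complex is neutral overall.
Ligand charges: 3×hydroxo (-1 each), 3×pyridine (neutral); total -3. So Ir + (-3) = 0, giving Ir = +3.
Ligands are named alphabetically: hydroxo before pyridine.

trihydroxotris(pyridine)iridium(III)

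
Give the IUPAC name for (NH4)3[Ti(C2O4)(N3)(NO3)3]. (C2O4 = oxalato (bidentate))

The 3 ammonium counter-ions carry a total charge of +3, so each complex ion is 3−.
Ligand charges: 1×azido (-1 each), 3×nitrato (-1 each), 1×oxalato (-2 each); total -6. So Ti + (-6) = 3−, giving Ti = +3.
Ligands are named alphabetically: azido before nitrato before oxalato.
The complex ion is anionic, so titanium takes the -ate form titanate(III).

ammonium azidotrinitratooxalatotitanate(III)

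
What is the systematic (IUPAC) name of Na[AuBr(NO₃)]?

The 1 sodium counter-ion carries a total charge of +1, so each complex ion is 1−.
Ligand charges: 1×bromo (-1 each), 1×nitrato (-1 each); total -2. So Au + (-2) = 1−, giving Au = +1.
The complex ion is anionic, so gold takes the -ate form aurate(I).

sodium bromonitratoaurate(I)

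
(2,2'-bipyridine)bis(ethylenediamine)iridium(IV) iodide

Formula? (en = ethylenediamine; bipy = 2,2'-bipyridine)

Ligands: 2 ethylenediamine (en, neutral), 1 2,2'-bipyridine (bipy, neutral). Ligand charge sum = 0.
With Ir in oxidation state +4, the complex ion is [Ir...]^4+.
Charge balance with iodide (-1) requires 1 complex ion per 4 iodide.

[Ir(bipy)(en)2]I4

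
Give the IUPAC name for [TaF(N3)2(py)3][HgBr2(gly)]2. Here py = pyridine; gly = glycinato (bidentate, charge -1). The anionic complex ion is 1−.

The complex anion is given as 1−; its ligand charges sum to -3, so Hg = +2.
With 2 anions per cation, the cation must be 2×1 = 2+.
Cation: ligand charges sum to -3; for the ion to be 2+, Ta = +5.

diazidofluorotris(pyridine)tantalum(V) dibromo(glycinato)mercurate(II)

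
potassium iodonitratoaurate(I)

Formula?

K[AuI(NO3)]

Ligands: 1 iodo (I, -1), 1 nitrato (NO3, -1). Ligand charge sum = -2.
With Au in oxidation state +1, the complex ion is [Au...]^1−.
Charge balance with potassium (+1) requires 1 complex ion per 1 potassium.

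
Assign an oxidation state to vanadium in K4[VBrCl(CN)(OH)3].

4 potassium outside the brackets (+1 each) → the complex ion is 4−.
Ligand charges: 1×CN = -1; 1×Br = -1; 3×OH = -3; 1×Cl = -1; sum -6.
V + (-6) = 4− ⇒ V is +2.

+2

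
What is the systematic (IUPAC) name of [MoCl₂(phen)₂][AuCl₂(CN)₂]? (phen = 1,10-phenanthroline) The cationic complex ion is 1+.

dichlorobis(1,10-phenanthroline)molybdenum(III) dichlorodicyanoaurate(III)

The complex cation is given as 1+; its ligand charges sum to -2, so Mo = +3.
A 1:1 salt means the anion carries the equal and opposite charge, 1−.
Anion: ligand charges sum to -4; for the ion to be 1−, Au = +3.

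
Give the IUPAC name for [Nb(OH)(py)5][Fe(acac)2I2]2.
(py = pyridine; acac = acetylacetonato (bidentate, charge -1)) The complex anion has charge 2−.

hydroxopentakis(pyridine)niobium(V) bis(acetylacetonato)diiodoferrate(II)

The complex anion is given as 2−; its ligand charges sum to -4, so Fe = +2.
With 2 anions per cation, the cation must be 2×2 = 4+.
Cation: ligand charges sum to -1; for the ion to be 4+, Nb = +5.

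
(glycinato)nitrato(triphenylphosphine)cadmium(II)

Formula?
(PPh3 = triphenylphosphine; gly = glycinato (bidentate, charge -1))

Ligands: 1 triphenylphosphine (PPh3, neutral), 1 glycinato (gly, -1), 1 nitrato (NO3, -1). Ligand charge sum = -2.
With Cd in oxidation state +2, the complex ion is [Cd...].

[Cd(gly)(NO3)(PPh3)]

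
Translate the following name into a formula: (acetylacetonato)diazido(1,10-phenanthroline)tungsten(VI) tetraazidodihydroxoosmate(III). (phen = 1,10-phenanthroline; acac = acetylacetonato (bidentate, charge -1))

Cation [W…]: ligand charges -3, W(VI) ⇒ ion charge 3+.
Anion [Os…]: ligand charges -6, Os(III) ⇒ ion charge 3−.
One 3+ cation balances one 3− anion.

[W(acac)(N3)2(phen)][Os(N3)4(OH)2]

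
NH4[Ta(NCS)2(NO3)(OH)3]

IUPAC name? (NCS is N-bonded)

The 1 ammonium counter-ion carries a total charge of +1, so each complex ion is 1−.
Ligand charges: 2×isothiocyanato (-1 each), 3×hydroxo (-1 each), 1×nitrato (-1 each); total -6. So Ta + (-6) = 1−, giving Ta = +5.
Ligands are named alphabetically: hydroxo before isothiocyanato before nitrato.
The complex ion is anionic, so tantalum takes the -ate form tantalate(V).

ammonium trihydroxodiisothiocyanatonitratotantalate(V)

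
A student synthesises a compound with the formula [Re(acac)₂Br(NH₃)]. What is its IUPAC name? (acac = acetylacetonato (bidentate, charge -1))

There is no counter-ion, so the complex is neutral overall.
Ligand charges: 1×bromo (-1 each), 2×acetylacetonato (-1 each), 1×ammine (neutral); total -3. So Re + (-3) = 0, giving Re = +3.
Ligands are named alphabetically: acetylacetonato before ammine before bromo.

bis(acetylacetonato)amminebromorhenium(III)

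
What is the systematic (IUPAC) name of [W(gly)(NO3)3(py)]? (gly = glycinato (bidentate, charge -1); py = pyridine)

There is no counter-ion, so the complex is neutral overall.
Ligand charges: 1×glycinato (-1 each), 1×pyridine (neutral), 3×nitrato (-1 each); total -4. So W + (-4) = 0, giving W = +4.
Ligands are named alphabetically: glycinato before nitrato before pyridine.

(glycinato)trinitrato(pyridine)tungsten(IV)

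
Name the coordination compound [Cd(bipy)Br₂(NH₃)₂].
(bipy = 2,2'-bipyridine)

diammine(2,2'-bipyridine)dibromocadmium(II)

There is no counter-ion, so the complex is neutral overall.
Ligand charges: 2×bromo (-1 each), 2×ammine (neutral), 1×2,2'-bipyridine (neutral); total -2. So Cd + (-2) = 0, giving Cd = +2.
Ligands are named alphabetically: ammine before bipyridine before bromo.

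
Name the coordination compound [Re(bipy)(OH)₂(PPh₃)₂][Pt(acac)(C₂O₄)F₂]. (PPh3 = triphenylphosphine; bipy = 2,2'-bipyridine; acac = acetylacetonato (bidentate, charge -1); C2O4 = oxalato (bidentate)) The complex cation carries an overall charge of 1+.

The complex cation is given as 1+; its ligand charges sum to -2, so Re = +3.
A 1:1 salt means the anion carries the equal and opposite charge, 1−.
Anion: ligand charges sum to -5; for the ion to be 1−, Pt = +4.

(2,2'-bipyridine)dihydroxobis(triphenylphosphine)rhenium(III) (acetylacetonato)difluorooxalatoplatinate(IV)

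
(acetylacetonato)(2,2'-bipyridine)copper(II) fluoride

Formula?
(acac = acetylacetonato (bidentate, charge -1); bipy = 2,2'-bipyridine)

[Cu(acac)(bipy)]F

Ligands: 1 acetylacetonato (acac, -1), 1 2,2'-bipyridine (bipy, neutral). Ligand charge sum = -1.
With Cu in oxidation state +2, the complex ion is [Cu...]^1+.
Charge balance with fluoride (-1) requires 1 complex ion per 1 fluoride.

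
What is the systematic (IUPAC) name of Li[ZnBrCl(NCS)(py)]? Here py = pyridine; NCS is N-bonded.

lithium bromochloroisothiocyanato(pyridine)zincate(II)

The 1 lithium counter-ion carries a total charge of +1, so each complex ion is 1−.
Ligand charges: 1×bromo (-1 each), 1×pyridine (neutral), 1×chloro (-1 each), 1×isothiocyanato (-1 each); total -3. So Zn + (-3) = 1−, giving Zn = +2.
The complex ion is anionic, so zinc takes the -ate form zincate(II).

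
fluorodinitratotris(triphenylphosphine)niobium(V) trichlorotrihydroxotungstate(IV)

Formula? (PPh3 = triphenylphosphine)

Cation [Nb…]: ligand charges -3, Nb(V) ⇒ ion charge 2+.
Anion [W…]: ligand charges -6, W(IV) ⇒ ion charge 2−.

[NbF(NO3)2(PPh3)3][WCl3(OH)3]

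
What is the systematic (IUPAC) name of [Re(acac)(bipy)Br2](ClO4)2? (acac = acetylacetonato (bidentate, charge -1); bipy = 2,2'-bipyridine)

(acetylacetonato)(2,2'-bipyridine)dibromorhenium(V) perchlorate

The 2 perchlorate counter-ions carry a total charge of -2, so each complex ion is 2+.
Ligand charges: 1×acetylacetonato (-1 each), 2×bromo (-1 each), 1×2,2'-bipyridine (neutral); total -3. So Re + (-3) = 2+, giving Re = +5.
Ligands are named alphabetically: acetylacetonato before bipyridine before bromo.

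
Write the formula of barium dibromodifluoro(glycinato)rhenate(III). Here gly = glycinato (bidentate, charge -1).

Ligands: 2 fluoro (F, -1), 1 glycinato (gly, -1), 2 bromo (Br, -1). Ligand charge sum = -5.
With Re in oxidation state +3, the complex ion is [Re...]^2−.
Charge balance with barium (+2) requires 1 complex ion per 1 barium.

Ba[ReBr2F2(gly)]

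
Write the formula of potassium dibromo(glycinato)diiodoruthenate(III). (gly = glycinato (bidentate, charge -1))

K2[RuBr2(gly)I2]

Ligands: 1 glycinato (gly, -1), 2 bromo (Br, -1), 2 iodo (I, -1). Ligand charge sum = -5.
With Ru in oxidation state +3, the complex ion is [Ru...]^2−.
Charge balance with potassium (+1) requires 1 complex ion per 2 potassium.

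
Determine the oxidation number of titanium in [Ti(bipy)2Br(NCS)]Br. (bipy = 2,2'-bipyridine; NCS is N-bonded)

1 bromide outside the brackets (-1 each) → the complex ion is 1+.
Ligand charges: 1×Br = -1; 2×bipy neutral; 1×NCS = -1; sum -2.
Ti + (-2) = 1+ ⇒ Ti is +3.

+3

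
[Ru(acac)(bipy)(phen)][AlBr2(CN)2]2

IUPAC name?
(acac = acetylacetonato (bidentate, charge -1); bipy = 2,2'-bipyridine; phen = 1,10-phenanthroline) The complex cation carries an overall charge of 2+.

Both ions are complex: the cation is named first with the plain metal name, the anion second with the -ate form; each ion's ligands are alphabetised independently.
The complex cation is given as 2+; its ligand charges sum to -1, so Ru = +3.
With 2 anions per cation, each anion must be 2/2 = 1−.
Anion: ligand charges sum to -4; for the ion to be 1−, Al = +3.

(acetylacetonato)(2,2'-bipyridine)(1,10-phenanthroline)ruthenium(III) dibromodicyanoaluminate(III)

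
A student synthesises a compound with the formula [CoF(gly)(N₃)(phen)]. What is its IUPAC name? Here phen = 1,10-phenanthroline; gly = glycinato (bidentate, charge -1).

There is no counter-ion, so the complex is neutral overall.
Ligand charges: 1×1,10-phenanthroline (neutral), 1×fluoro (-1 each), 1×glycinato (-1 each), 1×azido (-1 each); total -3. So Co + (-3) = 0, giving Co = +3.
Ligands are named alphabetically: azido before fluoro before glycinato before phenanthroline.

azidofluoro(glycinato)(1,10-phenanthroline)cobalt(III)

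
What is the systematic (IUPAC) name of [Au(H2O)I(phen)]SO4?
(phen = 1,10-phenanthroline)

The 1 sulfate counter-ion carries a total charge of -2, so each complex ion is 2+.
Ligand charges: 1×1,10-phenanthroline (neutral), 1×iodo (-1 each), 1×aqua (neutral); total -1. So Au + (-1) = 2+, giving Au = +3.
Ligands are named alphabetically: aqua before iodo before phenanthroline.

aquaiodo(1,10-phenanthroline)gold(III) sulfate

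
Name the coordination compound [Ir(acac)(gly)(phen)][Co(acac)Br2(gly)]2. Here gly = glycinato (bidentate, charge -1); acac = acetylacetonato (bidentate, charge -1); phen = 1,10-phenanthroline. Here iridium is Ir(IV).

Both ions are complex: the cation is named first with the plain metal name, the anion second with the -ate form; each ion's ligands are alphabetised independently.
Ir is given as +4; the cation's ligand charges sum to -2, so the complex cation is 2+.
With 2 anions per cation, each anion must be 2/2 = 1−.
Anion: ligand charges sum to -4; for the ion to be 1−, Co = +3.

(acetylacetonato)(glycinato)(1,10-phenanthroline)iridium(IV) (acetylacetonato)dibromo(glycinato)cobaltate(III)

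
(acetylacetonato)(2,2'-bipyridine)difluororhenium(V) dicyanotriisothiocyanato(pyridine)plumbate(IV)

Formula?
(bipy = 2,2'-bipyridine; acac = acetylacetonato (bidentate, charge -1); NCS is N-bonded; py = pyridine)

Cation [Re…]: ligand charges -3, Re(V) ⇒ ion charge 2+.
Anion [Pb…]: ligand charges -5, Pb(IV) ⇒ ion charge 1−.

[Re(acac)(bipy)F2][Pb(CN)2(NCS)3(py)]2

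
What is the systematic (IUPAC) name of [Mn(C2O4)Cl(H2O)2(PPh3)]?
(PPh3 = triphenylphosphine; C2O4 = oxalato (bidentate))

diaquachlorooxalato(triphenylphosphine)manganese(III)

There is no counter-ion, so the complex is neutral overall.
Ligand charges: 1×triphenylphosphine (neutral), 2×aqua (neutral), 1×oxalato (-2 each), 1×chloro (-1 each); total -3. So Mn + (-3) = 0, giving Mn = +3.
Ligands are named alphabetically: aqua before chloro before oxalato before triphenylphosphine.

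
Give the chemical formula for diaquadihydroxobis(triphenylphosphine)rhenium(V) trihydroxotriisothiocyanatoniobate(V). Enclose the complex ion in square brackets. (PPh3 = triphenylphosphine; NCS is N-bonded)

Cation [Re…]: ligand charges -2, Re(V) ⇒ ion charge 3+.
Anion [Nb…]: ligand charges -6, Nb(V) ⇒ ion charge 1−.

[Re(H2O)2(OH)2(PPh3)2][Nb(NCS)3(OH)3]3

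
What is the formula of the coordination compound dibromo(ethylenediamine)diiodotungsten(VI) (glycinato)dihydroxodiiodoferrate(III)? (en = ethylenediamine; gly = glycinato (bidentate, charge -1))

Cation [W…]: ligand charges -4, W(VI) ⇒ ion charge 2+.
Anion [Fe…]: ligand charges -5, Fe(III) ⇒ ion charge 2−.

[WBr2(en)I2][Fe(gly)I2(OH)2]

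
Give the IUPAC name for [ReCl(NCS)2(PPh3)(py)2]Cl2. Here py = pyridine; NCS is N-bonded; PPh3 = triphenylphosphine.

The 2 chloride counter-ions carry a total charge of -2, so each complex ion is 2+.
Ligand charges: 1×chloro (-1 each), 2×pyridine (neutral), 2×isothiocyanato (-1 each), 1×triphenylphosphine (neutral); total -3. So Re + (-3) = 2+, giving Re = +5.
Ligands are named alphabetically: chloro before isothiocyanato before pyridine before triphenylphosphine.

chlorodiisothiocyanatobis(pyridine)(triphenylphosphine)rhenium(V) chloride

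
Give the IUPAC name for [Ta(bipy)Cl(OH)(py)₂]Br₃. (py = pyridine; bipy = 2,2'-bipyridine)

The 3 bromide counter-ions carry a total charge of -3, so each complex ion is 3+.
Ligand charges: 1×chloro (-1 each), 1×hydroxo (-1 each), 2×pyridine (neutral), 1×2,2'-bipyridine (neutral); total -2. So Ta + (-2) = 3+, giving Ta = +5.
Ligands are named alphabetically: bipyridine before chloro before hydroxo before pyridine.

(2,2'-bipyridine)chlorohydroxobis(pyridine)tantalum(V) bromide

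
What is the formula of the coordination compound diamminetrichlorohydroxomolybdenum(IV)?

Ligands: 3 chloro (Cl, -1), 2 ammine (NH3, neutral), 1 hydroxo (OH, -1). Ligand charge sum = -4.
With Mo in oxidation state +4, the complex ion is [Mo...].

[MoCl3(NH3)2(OH)]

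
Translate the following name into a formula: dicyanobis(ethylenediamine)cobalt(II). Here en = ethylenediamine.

Ligands: 2 cyano (CN, -1), 2 ethylenediamine (en, neutral). Ligand charge sum = -2.
With Co in oxidation state +2, the complex ion is [Co...].

[Co(CN)2(en)2]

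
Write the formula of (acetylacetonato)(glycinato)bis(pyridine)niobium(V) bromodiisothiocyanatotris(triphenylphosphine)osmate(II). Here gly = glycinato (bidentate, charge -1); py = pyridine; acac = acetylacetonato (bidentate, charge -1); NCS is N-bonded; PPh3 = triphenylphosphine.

Cation [Nb…]: ligand charges -2, Nb(V) ⇒ ion charge 3+.
Anion [Os…]: ligand charges -3, Os(II) ⇒ ion charge 1−.

[Nb(acac)(gly)(py)2][OsBr(NCS)2(PPh3)3]3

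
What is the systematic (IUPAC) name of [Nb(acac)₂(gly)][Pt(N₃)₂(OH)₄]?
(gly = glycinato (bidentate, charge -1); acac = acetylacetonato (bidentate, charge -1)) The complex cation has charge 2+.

bis(acetylacetonato)(glycinato)niobium(V) diazidotetrahydroxoplatinate(IV)

Both ions are complex: the cation is named first with the plain metal name, the anion second with the -ate form; each ion's ligands are alphabetised independently.
The complex cation is given as 2+; its ligand charges sum to -3, so Nb = +5.
A 1:1 salt means the anion carries the equal and opposite charge, 2−.
Anion: ligand charges sum to -6; for the ion to be 2−, Pt = +4.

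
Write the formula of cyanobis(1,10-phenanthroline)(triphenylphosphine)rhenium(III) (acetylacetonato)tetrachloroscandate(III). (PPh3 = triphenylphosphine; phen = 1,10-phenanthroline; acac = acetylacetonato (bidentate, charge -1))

Cation [Re…]: ligand charges -1, Re(III) ⇒ ion charge 2+.
Anion [Sc…]: ligand charges -5, Sc(III) ⇒ ion charge 2−.
One 2+ cation balances one 2− anion.

[Re(CN)(phen)2(PPh3)][Sc(acac)Cl4]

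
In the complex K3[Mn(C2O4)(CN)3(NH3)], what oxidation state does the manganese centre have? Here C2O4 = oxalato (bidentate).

+2

3 potassium outside the brackets (+1 each) → the complex ion is 3−.
Ligand charges: 1×C2O4 = -2; 3×CN = -3; 1×NH3 neutral; sum -5.
Mn + (-5) = 3− ⇒ Mn is +2.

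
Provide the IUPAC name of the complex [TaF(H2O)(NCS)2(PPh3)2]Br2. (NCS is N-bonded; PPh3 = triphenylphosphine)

aquafluorodiisothiocyanatobis(triphenylphosphine)tantalum(V) bromide

The 2 bromide counter-ions carry a total charge of -2, so each complex ion is 2+.
Ligand charges: 2×isothiocyanato (-1 each), 2×triphenylphosphine (neutral), 1×aqua (neutral), 1×fluoro (-1 each); total -3. So Ta + (-3) = 2+, giving Ta = +5.
Ligands are named alphabetically: aqua before fluoro before isothiocyanato before triphenylphosphine.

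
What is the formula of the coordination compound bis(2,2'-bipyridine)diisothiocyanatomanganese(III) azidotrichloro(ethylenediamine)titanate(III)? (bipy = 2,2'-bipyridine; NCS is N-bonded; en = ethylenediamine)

Cation [Mn…]: ligand charges -2, Mn(III) ⇒ ion charge 1+.
Anion [Ti…]: ligand charges -4, Ti(III) ⇒ ion charge 1−.
One 1+ cation balances one 1− anion.

[Mn(bipy)2(NCS)2][TiCl3(en)(N3)]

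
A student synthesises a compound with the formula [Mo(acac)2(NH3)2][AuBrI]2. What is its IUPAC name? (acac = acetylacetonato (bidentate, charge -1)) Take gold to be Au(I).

bis(acetylacetonato)diamminemolybdenum(IV) bromoiodoaurate(I)

Au is given as +1; the anion's ligand charges sum to -2, so the complex anion is 1−.
With 2 anions per cation, the cation must be 2×1 = 2+.
Cation: ligand charges sum to -2; for the ion to be 2+, Mo = +4.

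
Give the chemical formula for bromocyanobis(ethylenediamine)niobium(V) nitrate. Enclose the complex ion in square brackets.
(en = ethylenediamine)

[NbBr(CN)(en)2](NO3)3

Ligands: 1 cyano (CN, -1), 2 ethylenediamine (en, neutral), 1 bromo (Br, -1). Ligand charge sum = -2.
With Nb in oxidation state +5, the complex ion is [Nb...]^3+.
Charge balance with nitrate (-1) requires 1 complex ion per 3 nitrate.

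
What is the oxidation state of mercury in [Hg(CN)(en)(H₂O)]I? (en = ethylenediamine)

+2

1 iodide outside the brackets (-1 each) → the complex ion is 1+.
Ligand charges: 1×H2O neutral; 1×CN = -1; 1×en neutral; sum -1.
Hg + (-1) = 1+ ⇒ Hg is +2.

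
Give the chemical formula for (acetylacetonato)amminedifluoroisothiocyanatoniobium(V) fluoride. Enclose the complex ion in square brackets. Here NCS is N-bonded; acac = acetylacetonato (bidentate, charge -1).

Ligands: 1 isothiocyanato (NCS, -1), 2 fluoro (F, -1), 1 acetylacetonato (acac, -1), 1 ammine (NH3, neutral). Ligand charge sum = -4.
With Nb in oxidation state +5, the complex ion is [Nb...]^1+.
Charge balance with fluoride (-1) requires 1 complex ion per 1 fluoride.

[Nb(acac)F2(NCS)(NH3)]F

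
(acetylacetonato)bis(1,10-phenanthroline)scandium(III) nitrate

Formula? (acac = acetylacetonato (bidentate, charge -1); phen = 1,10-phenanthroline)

[Sc(acac)(phen)2](NO3)2

Ligands: 1 acetylacetonato (acac, -1), 2 1,10-phenanthroline (phen, neutral). Ligand charge sum = -1.
With Sc in oxidation state +3, the complex ion is [Sc...]^2+.
Charge balance with nitrate (-1) requires 1 complex ion per 2 nitrate.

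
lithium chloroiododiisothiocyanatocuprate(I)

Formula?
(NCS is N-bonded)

Ligands: 1 chloro (Cl, -1), 2 isothiocyanato (NCS, -1), 1 iodo (I, -1). Ligand charge sum = -4.
Charge balance with lithium (+1) requires 1 complex ion per 3 lithium.

Li3[CuClI(NCS)2]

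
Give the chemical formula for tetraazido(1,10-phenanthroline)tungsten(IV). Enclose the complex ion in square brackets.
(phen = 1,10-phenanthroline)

[W(N3)4(phen)]

Ligands: 1 1,10-phenanthroline (phen, neutral), 4 azido (N3, -1). Ligand charge sum = -4.
With W in oxidation state +4, the complex ion is [W...].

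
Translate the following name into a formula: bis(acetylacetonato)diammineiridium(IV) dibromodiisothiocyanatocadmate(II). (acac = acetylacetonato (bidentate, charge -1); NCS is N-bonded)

Cation [Ir…]: ligand charges -2, Ir(IV) ⇒ ion charge 2+.
Anion [Cd…]: ligand charges -4, Cd(II) ⇒ ion charge 2−.
One 2+ cation balances one 2− anion.

[Ir(acac)2(NH3)2][CdBr2(NCS)2]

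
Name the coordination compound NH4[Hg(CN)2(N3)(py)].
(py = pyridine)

The 1 ammonium counter-ion carries a total charge of +1, so each complex ion is 1−.
Ligand charges: 1×azido (-1 each), 1×pyridine (neutral), 2×cyano (-1 each); total -3. So Hg + (-3) = 1−, giving Hg = +2.
Ligands are named alphabetically: azido before cyano before pyridine.
The complex ion is anionic, so mercury takes the -ate form mercurate(II).

ammonium azidodicyano(pyridine)mercurate(II)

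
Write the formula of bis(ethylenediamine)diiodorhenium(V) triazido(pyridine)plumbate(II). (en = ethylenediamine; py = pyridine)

[Re(en)2I2][Pb(N3)3(py)]3

Cation [Re…]: ligand charges -2, Re(V) ⇒ ion charge 3+.
Anion [Pb…]: ligand charges -3, Pb(II) ⇒ ion charge 1−.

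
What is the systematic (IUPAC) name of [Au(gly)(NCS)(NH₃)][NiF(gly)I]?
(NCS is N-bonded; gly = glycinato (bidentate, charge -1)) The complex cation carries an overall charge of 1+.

The complex cation is given as 1+; its ligand charges sum to -2, so Au = +3.
A 1:1 salt means the anion carries the equal and opposite charge, 1−.
Anion: ligand charges sum to -3; for the ion to be 1−, Ni = +2.

ammine(glycinato)isothiocyanatogold(III) fluoro(glycinato)iodonickelate(II)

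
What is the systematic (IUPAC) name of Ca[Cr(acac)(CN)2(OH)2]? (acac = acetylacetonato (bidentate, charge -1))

The 1 calcium counter-ion carries a total charge of +2, so each complex ion is 2−.
Ligand charges: 2×hydroxo (-1 each), 1×acetylacetonato (-1 each), 2×cyano (-1 each); total -5. So Cr + (-5) = 2−, giving Cr = +3.
Ligands are named alphabetically: acetylacetonato before cyano before hydroxo.
The complex ion is anionic, so chromium takes the -ate form chromate(III).

calcium (acetylacetonato)dicyanodihydroxochromate(III)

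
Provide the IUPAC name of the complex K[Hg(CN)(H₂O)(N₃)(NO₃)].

potassium aquaazidocyanonitratomercurate(II)

The 1 potassium counter-ion carries a total charge of +1, so each complex ion is 1−.
Ligand charges: 1×cyano (-1 each), 1×azido (-1 each), 1×aqua (neutral), 1×nitrato (-1 each); total -3. So Hg + (-3) = 1−, giving Hg = +2.
The complex ion is anionic, so mercury takes the -ate form mercurate(II).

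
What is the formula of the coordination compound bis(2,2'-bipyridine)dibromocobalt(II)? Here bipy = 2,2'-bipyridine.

[Co(bipy)2Br2]

Ligands: 2 bromo (Br, -1), 2 2,2'-bipyridine (bipy, neutral). Ligand charge sum = -2.
With Co in oxidation state +2, the complex ion is [Co...].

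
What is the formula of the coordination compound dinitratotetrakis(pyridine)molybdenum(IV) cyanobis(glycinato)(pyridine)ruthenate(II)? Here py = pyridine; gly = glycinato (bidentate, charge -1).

[Mo(NO3)2(py)4][Ru(CN)(gly)2(py)]2

Cation [Mo…]: ligand charges -2, Mo(IV) ⇒ ion charge 2+.
Anion [Ru…]: ligand charges -3, Ru(II) ⇒ ion charge 1−.
One 2+ cation requires 2 of the 1− anion.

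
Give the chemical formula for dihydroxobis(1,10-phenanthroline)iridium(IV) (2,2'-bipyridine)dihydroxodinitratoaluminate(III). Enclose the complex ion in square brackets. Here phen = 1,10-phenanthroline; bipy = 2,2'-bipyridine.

Cation [Ir…]: ligand charges -2, Ir(IV) ⇒ ion charge 2+.
Anion [Al…]: ligand charges -4, Al(III) ⇒ ion charge 1−.

[Ir(OH)2(phen)2][Al(bipy)(NO3)2(OH)2]2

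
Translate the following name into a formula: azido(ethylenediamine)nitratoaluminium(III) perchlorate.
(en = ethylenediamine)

[Al(en)(N3)(NO3)]ClO4

Ligands: 1 ethylenediamine (en, neutral), 1 azido (N3, -1), 1 nitrato (NO3, -1). Ligand charge sum = -2.
Charge balance with perchlorate (-1) requires 1 complex ion per 1 perchlorate.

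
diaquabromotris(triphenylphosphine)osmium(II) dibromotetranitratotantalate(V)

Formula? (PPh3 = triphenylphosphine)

Cation [Os…]: ligand charges -1, Os(II) ⇒ ion charge 1+.
Anion [Ta…]: ligand charges -6, Ta(V) ⇒ ion charge 1−.

[OsBr(H2O)2(PPh3)3][TaBr2(NO3)4]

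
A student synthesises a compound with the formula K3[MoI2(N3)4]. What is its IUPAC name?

The 3 potassium counter-ions carry a total charge of +3, so each complex ion is 3−.
Ligand charges: 4×azido (-1 each), 2×iodo (-1 each); total -6. So Mo + (-6) = 3−, giving Mo = +3.
The complex ion is anionic, so molybdenum takes the -ate form molybdate(III).

potassium tetraazidodiiodomolybdate(III)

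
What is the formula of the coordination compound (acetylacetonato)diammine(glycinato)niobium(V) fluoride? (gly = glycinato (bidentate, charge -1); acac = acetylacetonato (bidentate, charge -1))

[Nb(acac)(gly)(NH3)2]F3

Ligands: 2 ammine (NH3, neutral), 1 glycinato (gly, -1), 1 acetylacetonato (acac, -1). Ligand charge sum = -2.
Charge balance with fluoride (-1) requires 1 complex ion per 3 fluoride.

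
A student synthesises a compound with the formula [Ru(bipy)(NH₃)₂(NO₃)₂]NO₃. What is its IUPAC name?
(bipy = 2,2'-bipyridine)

diammine(2,2'-bipyridine)dinitratoruthenium(III) nitrate

The 1 nitrate counter-ion carries a total charge of -1, so each complex ion is 1+.
Ligand charges: 2×nitrato (-1 each), 2×ammine (neutral), 1×2,2'-bipyridine (neutral); total -2. So Ru + (-2) = 1+, giving Ru = +3.
Ligands are named alphabetically: ammine before bipyridine before nitrato.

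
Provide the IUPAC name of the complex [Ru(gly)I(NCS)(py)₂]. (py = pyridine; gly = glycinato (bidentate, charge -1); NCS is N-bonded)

There is no counter-ion, so the complex is neutral overall.
Ligand charges: 1×iodo (-1 each), 2×pyridine (neutral), 1×glycinato (-1 each), 1×isothiocyanato (-1 each); total -3. So Ru + (-3) = 0, giving Ru = +3.
Ligands are named alphabetically: glycinato before iodo before isothiocyanato before pyridine.

(glycinato)iodoisothiocyanatobis(pyridine)ruthenium(III)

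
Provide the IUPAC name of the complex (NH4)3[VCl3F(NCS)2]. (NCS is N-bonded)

ammonium trichlorofluorodiisothiocyanatovanadate(III)

The 3 ammonium counter-ions carry a total charge of +3, so each complex ion is 3−.
Ligand charges: 2×isothiocyanato (-1 each), 1×fluoro (-1 each), 3×chloro (-1 each); total -6. So V + (-6) = 3−, giving V = +3.
Ligands are named alphabetically: chloro before fluoro before isothiocyanato.
The complex ion is anionic, so vanadium takes the -ate form vanadate(III).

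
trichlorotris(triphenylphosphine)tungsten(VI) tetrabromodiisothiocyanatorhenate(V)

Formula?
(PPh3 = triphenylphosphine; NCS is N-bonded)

[WCl3(PPh3)3][ReBr4(NCS)2]3

Cation [W…]: ligand charges -3, W(VI) ⇒ ion charge 3+.
Anion [Re…]: ligand charges -6, Re(V) ⇒ ion charge 1−.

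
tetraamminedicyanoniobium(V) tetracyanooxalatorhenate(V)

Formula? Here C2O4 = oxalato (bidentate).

Cation [Nb…]: ligand charges -2, Nb(V) ⇒ ion charge 3+.
Anion [Re…]: ligand charges -6, Re(V) ⇒ ion charge 1−.

[Nb(CN)2(NH3)4][Re(C2O4)(CN)4]3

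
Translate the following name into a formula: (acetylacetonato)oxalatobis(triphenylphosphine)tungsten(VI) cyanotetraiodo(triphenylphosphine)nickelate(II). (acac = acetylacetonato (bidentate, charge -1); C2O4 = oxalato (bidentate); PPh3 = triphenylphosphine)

Cation [W…]: ligand charges -3, W(VI) ⇒ ion charge 3+.
Anion [Ni…]: ligand charges -5, Ni(II) ⇒ ion charge 3−.

[W(acac)(C2O4)(PPh3)2][Ni(CN)I4(PPh3)]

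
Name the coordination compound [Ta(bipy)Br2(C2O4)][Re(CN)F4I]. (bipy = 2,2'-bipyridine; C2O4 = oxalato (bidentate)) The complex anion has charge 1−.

The complex anion is given as 1−; its ligand charges sum to -6, so Re = +5.
A 1:1 salt means the cation carries the equal and opposite charge, 1+.
Cation: ligand charges sum to -4; for the ion to be 1+, Ta = +5.

(2,2'-bipyridine)dibromooxalatotantalum(V) cyanotetrafluoroiodorhenate(V)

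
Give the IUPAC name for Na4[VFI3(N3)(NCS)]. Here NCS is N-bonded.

The 4 sodium counter-ions carry a total charge of +4, so each complex ion is 4−.
Ligand charges: 1×fluoro (-1 each), 3×iodo (-1 each), 1×azido (-1 each), 1×isothiocyanato (-1 each); total -6. So V + (-6) = 4−, giving V = +2.
Ligands are named alphabetically: azido before fluoro before iodo before isothiocyanato.
The complex ion is anionic, so vanadium takes the -ate form vanadate(II).

sodium azidofluorotriiodoisothiocyanatovanadate(II)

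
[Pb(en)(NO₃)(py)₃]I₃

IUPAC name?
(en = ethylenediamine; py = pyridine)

The 3 iodide counter-ions carry a total charge of -3, so each complex ion is 3+.
Ligand charges: 1×ethylenediamine (neutral), 1×nitrato (-1 each), 3×pyridine (neutral); total -1. So Pb + (-1) = 3+, giving Pb = +4.
Ligands are named alphabetically: ethylenediamine before nitrato before pyridine.

(ethylenediamine)nitratotris(pyridine)lead(IV) iodide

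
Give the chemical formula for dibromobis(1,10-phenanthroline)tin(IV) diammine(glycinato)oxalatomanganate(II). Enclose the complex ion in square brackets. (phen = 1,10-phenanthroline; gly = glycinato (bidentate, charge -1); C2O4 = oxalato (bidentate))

[SnBr2(phen)2][Mn(C2O4)(gly)(NH3)2]2

Cation [Sn…]: ligand charges -2, Sn(IV) ⇒ ion charge 2+.
Anion [Mn…]: ligand charges -3, Mn(II) ⇒ ion charge 1−.
One 2+ cation requires 2 of the 1− anion.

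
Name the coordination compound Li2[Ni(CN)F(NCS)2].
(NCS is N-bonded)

The 2 lithium counter-ions carry a total charge of +2, so each complex ion is 2−.
Ligand charges: 1×cyano (-1 each), 1×fluoro (-1 each), 2×isothiocyanato (-1 each); total -4. So Ni + (-4) = 2−, giving Ni = +2.
The complex ion is anionic, so nickel takes the -ate form nickelate(II).

lithium cyanofluorodiisothiocyanatonickelate(II)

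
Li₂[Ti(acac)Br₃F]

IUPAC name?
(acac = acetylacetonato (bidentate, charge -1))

lithium (acetylacetonato)tribromofluorotitanate(III)

The 2 lithium counter-ions carry a total charge of +2, so each complex ion is 2−.
Ligand charges: 1×fluoro (-1 each), 1×acetylacetonato (-1 each), 3×bromo (-1 each); total -5. So Ti + (-5) = 2−, giving Ti = +3.
The complex ion is anionic, so titanium takes the -ate form titanate(III).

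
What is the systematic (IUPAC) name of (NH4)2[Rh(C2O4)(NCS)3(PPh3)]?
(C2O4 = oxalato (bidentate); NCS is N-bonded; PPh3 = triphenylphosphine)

ammonium triisothiocyanatooxalato(triphenylphosphine)rhodate(III)

The 2 ammonium counter-ions carry a total charge of +2, so each complex ion is 2−.
Ligand charges: 1×oxalato (-2 each), 3×isothiocyanato (-1 each), 1×triphenylphosphine (neutral); total -5. So Rh + (-5) = 2−, giving Rh = +3.
The complex ion is anionic, so rhodium takes the -ate form rhodate(III).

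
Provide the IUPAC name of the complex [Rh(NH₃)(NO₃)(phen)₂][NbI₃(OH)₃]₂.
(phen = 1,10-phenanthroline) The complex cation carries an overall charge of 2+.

amminenitratobis(1,10-phenanthroline)rhodium(III) trihydroxotriiodoniobate(V)

Both ions are complex: the cation is named first with the plain metal name, the anion second with the -ate form; each ion's ligands are alphabetised independently.
The complex cation is given as 2+; its ligand charges sum to -1, so Rh = +3.
With 2 anions per cation, each anion must be 2/2 = 1−.
Anion: ligand charges sum to -6; for the ion to be 1−, Nb = +5.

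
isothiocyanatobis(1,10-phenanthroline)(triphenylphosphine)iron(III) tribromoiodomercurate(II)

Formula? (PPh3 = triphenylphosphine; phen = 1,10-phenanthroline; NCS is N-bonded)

[Fe(NCS)(phen)2(PPh3)][HgBr3I]

Cation [Fe…]: ligand charges -1, Fe(III) ⇒ ion charge 2+.
Anion [Hg…]: ligand charges -4, Hg(II) ⇒ ion charge 2−.
One 2+ cation balances one 2− anion.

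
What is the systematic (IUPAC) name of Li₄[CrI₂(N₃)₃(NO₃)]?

The 4 lithium counter-ions carry a total charge of +4, so each complex ion is 4−.
Ligand charges: 3×azido (-1 each), 2×iodo (-1 each), 1×nitrato (-1 each); total -6. So Cr + (-6) = 4−, giving Cr = +2.
Ligands are named alphabetically: azido before iodo before nitrato.
The complex ion is anionic, so chromium takes the -ate form chromate(II).

lithium triazidodiiodonitratochromate(II)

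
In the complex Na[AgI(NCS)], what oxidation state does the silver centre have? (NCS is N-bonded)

+1

1 sodium outside the brackets (+1 each) → the complex ion is 1−.
Ligand charges: 1×NCS = -1; 1×I = -1; sum -2.
Ag + (-2) = 1− ⇒ Ag is +1.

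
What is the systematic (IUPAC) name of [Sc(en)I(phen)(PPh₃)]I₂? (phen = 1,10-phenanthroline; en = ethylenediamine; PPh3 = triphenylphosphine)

(ethylenediamine)iodo(1,10-phenanthroline)(triphenylphosphine)scandium(III) iodide

The 2 iodide counter-ions carry a total charge of -2, so each complex ion is 2+.
Ligand charges: 1×1,10-phenanthroline (neutral), 1×ethylenediamine (neutral), 1×iodo (-1 each), 1×triphenylphosphine (neutral); total -1. So Sc + (-1) = 2+, giving Sc = +3.
Ligands are named alphabetically: ethylenediamine before iodo before phenanthroline before triphenylphosphine.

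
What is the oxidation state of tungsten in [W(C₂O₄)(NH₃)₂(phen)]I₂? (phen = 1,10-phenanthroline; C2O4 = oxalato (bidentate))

+4

2 iodide outside the brackets (-1 each) → the complex ion is 2+.
Ligand charges: 1×phen neutral; 1×C2O4 = -2; 2×NH3 neutral; sum -2.
W + (-2) = 2+ ⇒ W is +4.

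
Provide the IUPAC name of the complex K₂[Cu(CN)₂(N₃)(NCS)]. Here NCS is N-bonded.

potassium azidodicyanoisothiocyanatocuprate(II)

The 2 potassium counter-ions carry a total charge of +2, so each complex ion is 2−.
Ligand charges: 1×isothiocyanato (-1 each), 2×cyano (-1 each), 1×azido (-1 each); total -4. So Cu + (-4) = 2−, giving Cu = +2.
Ligands are named alphabetically: azido before cyano before isothiocyanato.
The complex ion is anionic, so copper takes the -ate form cuprate(II).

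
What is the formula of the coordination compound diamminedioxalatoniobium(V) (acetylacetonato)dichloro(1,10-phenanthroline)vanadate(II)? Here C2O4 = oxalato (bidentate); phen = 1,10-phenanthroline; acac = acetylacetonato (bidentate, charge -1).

[Nb(C2O4)2(NH3)2][V(acac)Cl2(phen)]

Cation [Nb…]: ligand charges -4, Nb(V) ⇒ ion charge 1+.
Anion [V…]: ligand charges -3, V(II) ⇒ ion charge 1−.
One 1+ cation balances one 1− anion.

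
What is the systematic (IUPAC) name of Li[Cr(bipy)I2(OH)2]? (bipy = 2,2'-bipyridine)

lithium (2,2'-bipyridine)dihydroxodiiodochromate(III)

The 1 lithium counter-ion carries a total charge of +1, so each complex ion is 1−.
Ligand charges: 1×2,2'-bipyridine (neutral), 2×iodo (-1 each), 2×hydroxo (-1 each); total -4. So Cr + (-4) = 1−, giving Cr = +3.
The complex ion is anionic, so chromium takes the -ate form chromate(III).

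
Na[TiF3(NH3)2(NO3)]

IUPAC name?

sodium diamminetrifluoronitratotitanate(III)

The 1 sodium counter-ion carries a total charge of +1, so each complex ion is 1−.
Ligand charges: 3×fluoro (-1 each), 1×nitrato (-1 each), 2×ammine (neutral); total -4. So Ti + (-4) = 1−, giving Ti = +3.
Ligands are named alphabetically: ammine before fluoro before nitrato.
The complex ion is anionic, so titanium takes the -ate form titanate(III).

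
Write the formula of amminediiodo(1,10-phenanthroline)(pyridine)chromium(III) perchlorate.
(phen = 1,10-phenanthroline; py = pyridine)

Ligands: 1 ammine (NH3, neutral), 1 1,10-phenanthroline (phen, neutral), 2 iodo (I, -1), 1 pyridine (py, neutral). Ligand charge sum = -2.
With Cr in oxidation state +3, the complex ion is [Cr...]^1+.
Charge balance with perchlorate (-1) requires 1 complex ion per 1 perchlorate.

[CrI2(NH3)(phen)(py)]ClO4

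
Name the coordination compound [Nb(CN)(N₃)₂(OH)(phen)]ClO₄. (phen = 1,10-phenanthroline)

The 1 perchlorate counter-ion carries a total charge of -1, so each complex ion is 1+.
Ligand charges: 1×1,10-phenanthroline (neutral), 1×cyano (-1 each), 2×azido (-1 each), 1×hydroxo (-1 each); total -4. So Nb + (-4) = 1+, giving Nb = +5.
Ligands are named alphabetically: azido before cyano before hydroxo before phenanthroline.

diazidocyanohydroxo(1,10-phenanthroline)niobium(V) perchlorate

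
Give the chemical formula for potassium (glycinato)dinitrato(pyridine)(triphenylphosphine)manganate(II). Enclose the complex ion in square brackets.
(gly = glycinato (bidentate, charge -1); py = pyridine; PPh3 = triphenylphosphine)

K[Mn(gly)(NO3)2(PPh3)(py)]

Ligands: 1 glycinato (gly, -1), 2 nitrato (NO3, -1), 1 pyridine (py, neutral), 1 triphenylphosphine (PPh3, neutral). Ligand charge sum = -3.
With Mn in oxidation state +2, the complex ion is [Mn...]^1−.
Charge balance with potassium (+1) requires 1 complex ion per 1 potassium.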